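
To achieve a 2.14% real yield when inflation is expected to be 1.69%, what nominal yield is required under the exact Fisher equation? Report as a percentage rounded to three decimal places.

(1 + i) = (1 + r)(1 + π) = 1.02140 × 1.01690 = 1.03866166
i = 1.03866166 − 1, so the required nominal rate is 3.866%.

3.866%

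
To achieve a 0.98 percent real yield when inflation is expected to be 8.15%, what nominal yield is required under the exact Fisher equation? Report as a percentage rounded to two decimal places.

9.21%

(1 + i) = (1 + r)(1 + π) = 1.00980 × 1.08150 = 1.0920987
i = 1.0920987 − 1, so the required nominal rate is 9.21%.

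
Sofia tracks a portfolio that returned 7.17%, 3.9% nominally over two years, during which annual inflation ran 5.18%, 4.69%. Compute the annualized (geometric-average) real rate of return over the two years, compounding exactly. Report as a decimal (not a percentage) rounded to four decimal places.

Compound the nominal returns: 1.0717 × 1.0390 = 1.11349630.
Compound inflation: 1.0518 × 1.0469 = 1.10112942.
Deflate: 1.11349630 / 1.10112942 = 1.01123109.
Annualized real rate = 1.01123109^(1/2) − 1 = 0.5600% → 0.0056.

0.0056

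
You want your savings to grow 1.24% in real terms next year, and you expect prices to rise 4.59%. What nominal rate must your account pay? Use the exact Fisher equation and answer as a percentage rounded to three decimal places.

5.887%

(1 + i) = (1 + r)(1 + π) = 1.01240 × 1.04590 = 1.05886916
i = 1.05886916 − 1, so the required nominal rate is 5.887%.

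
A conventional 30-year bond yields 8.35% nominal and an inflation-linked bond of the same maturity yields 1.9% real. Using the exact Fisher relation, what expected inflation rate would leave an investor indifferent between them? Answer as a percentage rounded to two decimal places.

(1 + π) = (1 + i)/(1 + r) = 1.08350 / 1.01900 = 1.063297
Break-even inflation = 1.063297 − 1 → 6.33%.

6.33%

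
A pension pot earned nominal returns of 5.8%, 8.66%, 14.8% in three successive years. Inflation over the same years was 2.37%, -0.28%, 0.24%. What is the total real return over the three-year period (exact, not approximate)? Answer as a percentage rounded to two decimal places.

Compound the nominal returns: 1.0580 × 1.0866 × 1.1480 = 1.319767.
Compound inflation: 1.0237 × 0.9972 × 1.0024 = 1.023284.
Deflate: 1.319767 / 1.023284 = 1.289737.
Total real return = 1.289737 − 1 → 28.97%.

28.97%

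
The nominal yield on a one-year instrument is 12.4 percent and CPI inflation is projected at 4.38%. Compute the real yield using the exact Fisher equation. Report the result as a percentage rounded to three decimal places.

7.683%

By the Fisher relation, 1 + r = (1 + i)/(1 + π).
1 + r = 1.12400 / 1.04380 = 1.0768346
r = 1.0768346 − 1 = 7.68346%, i.e. 7.683%.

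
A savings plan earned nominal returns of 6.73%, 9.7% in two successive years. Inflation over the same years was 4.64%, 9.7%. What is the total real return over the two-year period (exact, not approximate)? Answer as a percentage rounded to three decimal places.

1.997%

Nominal growth factor = 1.0673 × 1.0970 = 1.170828
Price-level growth factor = 1.0464 × 1.0970 = 1.147901
Real growth factor = 1.170828 / 1.147901 = 1.019973
Total real return = 1.019973 − 1 → 1.997%.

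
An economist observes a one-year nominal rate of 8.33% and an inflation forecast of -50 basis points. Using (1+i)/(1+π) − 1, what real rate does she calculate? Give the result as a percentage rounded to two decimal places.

8.87%

By the Fisher identity, 1 + r = (1 + i)/(1 + π).
1 + r = 1.08330 / 0.99500 = 1.088744
r = 1.088744 − 1 = 8.8744%, i.e. 8.87%.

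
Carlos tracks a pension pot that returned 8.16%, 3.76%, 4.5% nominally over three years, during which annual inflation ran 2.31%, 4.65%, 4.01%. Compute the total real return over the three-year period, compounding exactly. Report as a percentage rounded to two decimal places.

5.31%

Compound the nominal returns: 1.0816 × 1.0376 × 1.0450 = 1.172770.
Compound inflation: 1.0231 × 1.0465 × 1.0401 = 1.113608.
Deflate: 1.172770 / 1.113608 = 1.053126.
Total real return = 1.053126 − 1 → 5.31%.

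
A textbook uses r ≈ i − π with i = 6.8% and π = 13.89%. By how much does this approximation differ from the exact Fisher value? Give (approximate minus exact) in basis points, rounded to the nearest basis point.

-86 basis points

Approximate: r ≈ 6.800% − 13.890% = -7.0900%
Exact: (1 + 0.0680)/(1 + 0.1389) − 1 = -6.2253%
Error = -7.0900% − (-6.2253%) = -0.8647% → -86 basis points.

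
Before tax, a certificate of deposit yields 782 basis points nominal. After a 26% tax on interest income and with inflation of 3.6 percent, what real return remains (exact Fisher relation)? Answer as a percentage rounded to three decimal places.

2.111%

After-tax nominal return = 7.82% × (1 − 0.26) = 5.7868%.
1 + r = 1.057868 / 1.03600 = 1.021108
After-tax real rate = 1.021108 − 1 → 2.111%.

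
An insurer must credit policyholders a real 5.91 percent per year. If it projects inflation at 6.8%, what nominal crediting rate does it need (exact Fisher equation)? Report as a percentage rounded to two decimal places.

13.11%

(1 + i) = (1 + r)(1 + π) = 1.05910 × 1.06800 = 1.1311188
i = 1.1311188 − 1, so the required nominal rate is 13.11%.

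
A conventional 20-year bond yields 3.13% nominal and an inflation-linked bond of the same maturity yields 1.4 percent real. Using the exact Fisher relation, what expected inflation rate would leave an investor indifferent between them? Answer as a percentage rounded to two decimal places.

1.71%

(1 + π) = (1 + i)/(1 + r) = 1.03130 / 1.01400 = 1.017061
Break-even inflation = 1.017061 − 1 → 1.71%.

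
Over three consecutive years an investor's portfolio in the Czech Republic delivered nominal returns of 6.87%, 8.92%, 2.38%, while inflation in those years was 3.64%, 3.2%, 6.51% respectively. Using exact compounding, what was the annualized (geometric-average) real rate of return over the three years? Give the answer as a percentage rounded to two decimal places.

Compound the nominal returns: 1.0687 × 1.0892 × 1.0238 = 1.19173191.
Compound inflation: 1.0364 × 1.0320 × 1.0651 = 1.13919347.
Deflate: 1.19173191 / 1.13919347 = 1.04611898.
Annualized real rate = 1.04611898^(1/3) − 1 = 1.5143% → 1.51%.

1.51%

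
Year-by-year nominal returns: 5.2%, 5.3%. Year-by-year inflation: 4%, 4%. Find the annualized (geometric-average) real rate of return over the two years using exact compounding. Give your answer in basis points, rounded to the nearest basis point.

Nominal growth factor = 1.0520 × 1.0530 = 1.10775600
Price-level growth factor = 1.0400 × 1.0400 = 1.08160000
Real growth factor = 1.10775600 / 1.08160000 = 1.02418269
Annualized real rate = 1.02418269^(1/2) − 1 = 1.2019% → 120 basis points.

120 basis points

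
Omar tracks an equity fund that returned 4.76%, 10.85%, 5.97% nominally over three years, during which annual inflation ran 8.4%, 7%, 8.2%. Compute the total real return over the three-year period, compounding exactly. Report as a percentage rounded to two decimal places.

Compound the nominal returns: 1.0476 × 1.1085 × 1.0597 = 1.230592.
Compound inflation: 1.0840 × 1.0700 × 1.0820 = 1.254990.
Deflate: 1.230592 / 1.254990 = 0.980559.
Total real return = 0.980559 − 1 → -1.94%.

-1.94%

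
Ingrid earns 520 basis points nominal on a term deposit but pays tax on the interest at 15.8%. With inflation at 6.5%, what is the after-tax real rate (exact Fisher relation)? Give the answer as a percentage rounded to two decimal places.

-1.99%

After-tax nominal return = 5.2% × (1 − 0.158) = 4.3784%.
1 + r = 1.043784 / 1.06500 = 0.980079
After-tax real rate = 0.980079 − 1 → -1.99%.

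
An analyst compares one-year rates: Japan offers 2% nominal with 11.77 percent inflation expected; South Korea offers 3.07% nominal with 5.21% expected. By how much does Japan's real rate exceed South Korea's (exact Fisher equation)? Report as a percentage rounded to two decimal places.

Japan: (1 + 0.0200)/(1 + 0.1177) − 1 = -8.7412%
South Korea: (1 + 0.0307)/(1 + 0.0521) − 1 = -2.0340%
Differential = -8.7412% − (-2.0340%) = -6.7071% → -6.71%.

-6.71%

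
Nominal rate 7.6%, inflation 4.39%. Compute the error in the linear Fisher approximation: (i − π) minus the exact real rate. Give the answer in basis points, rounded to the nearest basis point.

13 basis points

Approximate: r ≈ 7.600% − 4.390% = 3.2100%
Exact: (1 + 0.0760)/(1 + 0.0439) − 1 = 3.07501%
Error = 3.2100% − 3.07501% = 0.13499% → 13 basis points.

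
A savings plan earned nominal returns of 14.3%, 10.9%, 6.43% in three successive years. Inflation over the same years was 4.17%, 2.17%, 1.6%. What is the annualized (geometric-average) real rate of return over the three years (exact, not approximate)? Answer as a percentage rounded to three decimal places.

Nominal growth factor = 1.1430 × 1.1090 × 1.0643 = 1.34909284
Price-level growth factor = 1.0417 × 1.0217 × 1.0160 = 1.08133377
Real growth factor = 1.34909284 / 1.08133377 = 1.24761927
Annualized real rate = 1.24761927^(1/3) − 1 = 7.6533% → 7.653%.

7.653%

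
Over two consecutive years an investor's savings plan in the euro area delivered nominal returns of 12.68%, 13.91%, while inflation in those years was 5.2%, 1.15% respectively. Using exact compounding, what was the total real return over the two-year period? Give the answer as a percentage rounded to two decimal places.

20.62%

Nominal growth factor = 1.1268 × 1.1391 = 1.283538
Price-level growth factor = 1.0520 × 1.0115 = 1.064098
Real growth factor = 1.283538 / 1.064098 = 1.206221
Total real return = 1.206221 − 1 → 20.62%.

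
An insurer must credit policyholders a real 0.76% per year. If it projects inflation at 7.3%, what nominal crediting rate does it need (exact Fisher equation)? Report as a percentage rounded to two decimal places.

(1 + i) = (1 + r)(1 + π) = 1.00760 × 1.07300 = 1.0811548
i = 1.0811548 − 1, so the required nominal rate is 8.12%.

8.12%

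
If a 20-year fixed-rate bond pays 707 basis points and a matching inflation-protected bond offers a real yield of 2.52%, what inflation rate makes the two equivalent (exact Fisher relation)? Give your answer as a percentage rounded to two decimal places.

(1 + π) = (1 + i)/(1 + r) = 1.07070 / 1.02520 = 1.044382
Break-even inflation = 1.044382 − 1 → 4.44%.

4.44%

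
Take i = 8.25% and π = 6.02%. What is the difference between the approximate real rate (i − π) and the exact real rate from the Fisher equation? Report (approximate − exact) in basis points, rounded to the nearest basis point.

13 basis points

Approximate: r ≈ 8.250% − 6.020% = 2.2300%
Exact: (1 + 0.0825)/(1 + 0.0602) − 1 = 2.1034%
Error = 2.2300% − 2.1034% = 0.1266% → 13 basis points.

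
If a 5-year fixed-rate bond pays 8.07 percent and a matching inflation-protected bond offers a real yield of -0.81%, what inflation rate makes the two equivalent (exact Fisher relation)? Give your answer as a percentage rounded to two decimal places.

8.95%

(1 + π) = (1 + i)/(1 + r) = 1.08070 / 0.99190 = 1.089525
Break-even inflation = 1.089525 − 1 → 8.95%.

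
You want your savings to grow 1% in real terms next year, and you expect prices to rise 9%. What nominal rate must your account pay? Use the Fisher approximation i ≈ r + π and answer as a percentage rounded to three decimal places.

10.000%

i ≈ r + π = 1% + 9% = 10.000%.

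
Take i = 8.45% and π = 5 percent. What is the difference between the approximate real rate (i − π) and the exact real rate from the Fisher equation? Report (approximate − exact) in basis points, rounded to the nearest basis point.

16 basis points

Approximate: r ≈ 8.450% − 5.000% = 3.4500%
Exact: (1 + 0.0845)/(1 + 0.0500) − 1 = 3.2857%
Error = 3.4500% − 3.2857% = 0.1643% → 16 basis points.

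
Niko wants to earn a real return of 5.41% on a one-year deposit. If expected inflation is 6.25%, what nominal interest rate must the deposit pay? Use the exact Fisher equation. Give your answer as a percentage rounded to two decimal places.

12.00%

(1 + i) = (1 + r)(1 + π) = 1.05410 × 1.06250 = 1.11998125
i = 1.11998125 − 1, so the required nominal rate is 12.00%.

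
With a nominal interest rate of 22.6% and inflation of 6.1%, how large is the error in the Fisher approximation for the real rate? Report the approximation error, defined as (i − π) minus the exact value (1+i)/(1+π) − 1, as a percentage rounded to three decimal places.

Approximate: r ≈ 22.600% − 6.100% = 16.5000%
Exact: (1 + 0.2260)/(1 + 0.0610) − 1 = 15.5514%
Error = 16.5000% − 15.5514% = 0.9486% → 0.949%.

0.949%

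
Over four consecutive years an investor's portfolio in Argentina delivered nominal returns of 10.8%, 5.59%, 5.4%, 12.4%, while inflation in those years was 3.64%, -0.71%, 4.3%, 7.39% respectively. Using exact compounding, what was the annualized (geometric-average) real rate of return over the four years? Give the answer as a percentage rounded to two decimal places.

4.72%

Nominal growth factor = 1.1080 × 1.0559 × 1.0540 × 1.1240 = 1.38601992
Price-level growth factor = 1.0364 × 0.9929 × 1.0430 × 1.0739 = 1.15260650
Real growth factor = 1.38601992 / 1.15260650 = 1.20250920
Annualized real rate = 1.20250920^(1/4) − 1 = 4.7182% → 4.72%.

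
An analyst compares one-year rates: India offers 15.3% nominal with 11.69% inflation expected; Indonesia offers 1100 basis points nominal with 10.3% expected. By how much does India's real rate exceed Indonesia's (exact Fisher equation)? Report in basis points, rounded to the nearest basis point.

India: (1 + 0.1530)/(1 + 0.1169) − 1 = 3.2322%
Indonesia: (1 + 0.1100)/(1 + 0.1030) − 1 = 0.6346%
Differential = 3.2322% − 0.6346% = 2.5975% → 260 basis points.

260 basis points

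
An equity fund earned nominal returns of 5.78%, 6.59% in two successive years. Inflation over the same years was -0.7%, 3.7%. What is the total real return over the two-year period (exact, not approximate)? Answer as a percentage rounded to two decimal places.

9.49%

Nominal growth factor = 1.0578 × 1.0659 = 1.127509
Price-level growth factor = 0.9930 × 1.0370 = 1.029741
Real growth factor = 1.127509 / 1.029741 = 1.094944
Total real return = 1.094944 − 1 → 9.49%.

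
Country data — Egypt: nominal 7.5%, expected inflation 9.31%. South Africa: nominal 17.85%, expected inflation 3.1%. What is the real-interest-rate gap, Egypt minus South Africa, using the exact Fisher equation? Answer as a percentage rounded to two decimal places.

Egypt: (1 + 0.0750)/(1 + 0.0931) − 1 = -1.6558%
South Africa: (1 + 0.1785)/(1 + 0.0310) − 1 = 14.3065%
Differential = -1.6558% − 14.3065% = -15.9623% → -15.96%.

-15.96%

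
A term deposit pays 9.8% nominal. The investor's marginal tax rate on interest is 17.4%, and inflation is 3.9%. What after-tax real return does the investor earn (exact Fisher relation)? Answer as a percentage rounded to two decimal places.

After-tax nominal return = 9.8% × (1 − 0.174) = 8.0948%.
1 + r = 1.080948 / 1.03900 = 1.040373
After-tax real rate = 1.040373 − 1 → 4.04%.

4.04%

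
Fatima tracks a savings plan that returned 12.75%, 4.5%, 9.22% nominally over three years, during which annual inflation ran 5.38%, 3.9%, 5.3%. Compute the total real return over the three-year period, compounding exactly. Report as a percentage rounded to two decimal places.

11.62%

Compound the nominal returns: 1.1275 × 1.0450 × 1.0922 = 1.286871.
Compound inflation: 1.0538 × 1.0390 × 1.0530 = 1.152928.
Deflate: 1.286871 / 1.152928 = 1.116177.
Total real return = 1.116177 − 1 → 11.62%.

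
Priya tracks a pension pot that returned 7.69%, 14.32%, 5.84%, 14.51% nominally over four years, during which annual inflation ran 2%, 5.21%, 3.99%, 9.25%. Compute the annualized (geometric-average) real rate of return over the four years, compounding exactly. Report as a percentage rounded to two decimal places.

Compound the nominal returns: 1.0769 × 1.1432 × 1.0584 × 1.1451 = 1.49207564.
Compound inflation: 1.0200 × 1.0521 × 1.0399 × 1.0925 = 1.21918670.
Deflate: 1.49207564 / 1.21918670 = 1.22382867.
Annualized real rate = 1.22382867^(1/4) − 1 = 5.1793% → 5.18%.

5.18%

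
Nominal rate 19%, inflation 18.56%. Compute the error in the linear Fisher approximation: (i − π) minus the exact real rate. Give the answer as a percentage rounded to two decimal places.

Approximate: r ≈ 19.000% − 18.560% = 0.4400%
Exact: (1 + 0.1900)/(1 + 0.1856) − 1 = 0.3711%
Error = 0.4400% − 0.3711% = 0.0689% → 0.07%.

0.07%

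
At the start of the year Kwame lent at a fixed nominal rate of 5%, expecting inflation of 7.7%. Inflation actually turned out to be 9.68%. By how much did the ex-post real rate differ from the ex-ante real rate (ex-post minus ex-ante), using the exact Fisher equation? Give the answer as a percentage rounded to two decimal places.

Ex-ante: (1 + 0.0500)/(1 + 0.0770) − 1 = -2.5070%
Ex-post: (1 + 0.0500)/(1 + 0.0968) − 1 = -4.2670%
Difference (ex-post − ex-ante) = -1.7600% → -1.76%.

-1.76%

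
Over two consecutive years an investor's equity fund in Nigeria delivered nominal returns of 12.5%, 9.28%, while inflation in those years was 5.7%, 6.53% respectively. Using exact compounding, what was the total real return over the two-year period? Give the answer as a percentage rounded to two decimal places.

Compound the nominal returns: 1.1250 × 1.0928 = 1.229400.
Compound inflation: 1.0570 × 1.0653 = 1.126022.
Deflate: 1.229400 / 1.126022 = 1.091808.
Total real return = 1.091808 − 1 → 9.18%.

9.18%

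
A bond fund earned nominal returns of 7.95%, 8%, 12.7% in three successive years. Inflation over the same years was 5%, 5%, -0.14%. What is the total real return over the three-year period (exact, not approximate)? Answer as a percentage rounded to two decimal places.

19.34%

Compound the nominal returns: 1.0795 × 1.0800 × 1.1270 = 1.313924.
Compound inflation: 1.0500 × 1.0500 × 0.9986 = 1.100957.
Deflate: 1.313924 / 1.100957 = 1.193439.
Total real return = 1.193439 − 1 → 19.34%.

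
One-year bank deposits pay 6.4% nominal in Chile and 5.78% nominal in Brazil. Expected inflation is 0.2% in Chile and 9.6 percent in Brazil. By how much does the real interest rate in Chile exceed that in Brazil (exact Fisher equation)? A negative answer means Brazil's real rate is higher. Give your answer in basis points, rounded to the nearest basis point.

Chile: (1 + 0.0640)/(1 + 0.0020) − 1 = 6.1876%
Brazil: (1 + 0.0578)/(1 + 0.0960) − 1 = -3.4854%
Differential = 6.1876% − (-3.4854%) = 9.6730% → 967 basis points.

967 basis points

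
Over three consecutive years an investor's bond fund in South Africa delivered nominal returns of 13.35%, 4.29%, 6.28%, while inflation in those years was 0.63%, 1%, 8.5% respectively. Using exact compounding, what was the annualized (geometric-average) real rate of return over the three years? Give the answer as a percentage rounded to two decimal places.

Nominal growth factor = 1.1335 × 1.0429 × 1.0628 = 1.25636474
Price-level growth factor = 1.0063 × 1.0100 × 1.0850 = 1.10275386
Real growth factor = 1.25636474 / 1.10275386 = 1.13929752
Annualized real rate = 1.13929752^(1/3) − 1 = 4.4429% → 4.44%.

4.44%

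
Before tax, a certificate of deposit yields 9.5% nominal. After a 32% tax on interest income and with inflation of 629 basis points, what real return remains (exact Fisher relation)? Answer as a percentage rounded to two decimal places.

After-tax nominal return = 9.5% × (1 − 0.32) = 6.4600%.
1 + r = 1.06460 / 1.06290 = 1.001599
After-tax real rate = 1.001599 − 1 → 0.16%.

0.16%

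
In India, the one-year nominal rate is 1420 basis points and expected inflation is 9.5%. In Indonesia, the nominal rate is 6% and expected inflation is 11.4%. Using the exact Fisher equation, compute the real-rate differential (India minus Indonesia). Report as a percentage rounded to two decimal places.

9.14%

India: (1 + 0.1420)/(1 + 0.0950) − 1 = 4.2922%
Indonesia: (1 + 0.0600)/(1 + 0.1140) − 1 = -4.8474%
Differential = 4.2922% − (-4.8474%) = 9.1396% → 9.14%.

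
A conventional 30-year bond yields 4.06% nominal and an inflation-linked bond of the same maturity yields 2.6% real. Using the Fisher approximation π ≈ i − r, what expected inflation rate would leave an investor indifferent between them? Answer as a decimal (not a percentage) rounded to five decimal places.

π ≈ i − r = 4.06% − 2.6% → 0.01460.

0.01460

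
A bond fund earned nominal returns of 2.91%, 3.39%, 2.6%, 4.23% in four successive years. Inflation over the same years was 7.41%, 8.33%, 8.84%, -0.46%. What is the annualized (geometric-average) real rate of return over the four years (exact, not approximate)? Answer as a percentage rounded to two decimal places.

-2.53%

Nominal growth factor = 1.0291 × 1.0339 × 1.0260 × 1.0423 = 1.13782694
Price-level growth factor = 1.0741 × 1.0833 × 1.0884 × 0.9954 = 1.26060675
Real growth factor = 1.13782694 / 1.26060675 = 0.90260261
Annualized real rate = 0.90260261^(1/4) − 1 = -2.5293% → -2.53%.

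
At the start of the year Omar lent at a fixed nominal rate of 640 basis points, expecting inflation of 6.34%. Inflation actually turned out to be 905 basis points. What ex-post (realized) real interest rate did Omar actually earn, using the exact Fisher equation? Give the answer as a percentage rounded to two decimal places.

Ex-post: (1 + 0.0640)/(1 + 0.0905) − 1 = -2.4301%
So the realized real rate is -2.43%.

-2.43%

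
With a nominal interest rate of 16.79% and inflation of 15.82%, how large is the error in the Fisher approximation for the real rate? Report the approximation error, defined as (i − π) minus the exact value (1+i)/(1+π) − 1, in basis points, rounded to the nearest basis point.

13 basis points

Approximate: r ≈ 16.790% − 15.820% = 0.9700%
Exact: (1 + 0.1679)/(1 + 0.1582) − 1 = 0.8375%
Error = 0.9700% − 0.8375% = 0.1325% → 13 basis points.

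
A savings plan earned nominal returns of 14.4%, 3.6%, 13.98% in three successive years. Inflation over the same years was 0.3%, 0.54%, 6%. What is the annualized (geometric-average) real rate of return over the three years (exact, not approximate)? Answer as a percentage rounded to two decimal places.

Nominal growth factor = 1.1440 × 1.0360 × 1.1398 = 1.35087272
Price-level growth factor = 1.0030 × 1.0054 × 1.0600 = 1.06892117
Real growth factor = 1.35087272 / 1.06892117 = 1.26377207
Annualized real rate = 1.26377207^(1/3) − 1 = 8.1159% → 8.12%.

8.12%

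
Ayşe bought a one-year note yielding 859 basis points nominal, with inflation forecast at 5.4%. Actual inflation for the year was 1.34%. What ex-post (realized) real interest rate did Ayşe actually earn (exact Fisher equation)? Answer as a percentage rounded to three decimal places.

Ex-post: (1 + 0.0859)/(1 + 0.0134) − 1 = 7.1541%
So the realized real rate is 7.154%.

7.154%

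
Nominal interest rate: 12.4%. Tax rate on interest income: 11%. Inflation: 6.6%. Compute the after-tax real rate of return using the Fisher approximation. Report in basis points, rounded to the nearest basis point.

444 basis points

After-tax nominal return = 12.4% × (1 − 0.11) = 11.0360%.
r ≈ 11.0360% − 6.6% → 444 basis points.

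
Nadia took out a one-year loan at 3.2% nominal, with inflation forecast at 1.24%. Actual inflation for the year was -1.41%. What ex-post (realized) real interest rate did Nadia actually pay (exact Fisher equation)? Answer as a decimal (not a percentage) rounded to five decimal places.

Ex-post: (1 + 0.0320)/(1 − 0.0141) − 1 = 4.6759%
So the realized real rate is 0.04676.

0.04676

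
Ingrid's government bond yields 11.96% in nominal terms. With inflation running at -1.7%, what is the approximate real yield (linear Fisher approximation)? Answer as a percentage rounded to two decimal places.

13.66%

r ≈ i − π = 11.96% − (-1.7%) = 13.66%.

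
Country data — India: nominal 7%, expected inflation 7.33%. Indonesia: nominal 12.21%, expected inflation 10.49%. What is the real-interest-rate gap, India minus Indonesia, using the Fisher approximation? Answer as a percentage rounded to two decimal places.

India: 7% − 7.33% = -0.330%
Indonesia: 12.21% − 10.49% = 1.720%
Differential = -2.050% → -2.05%.

-2.05%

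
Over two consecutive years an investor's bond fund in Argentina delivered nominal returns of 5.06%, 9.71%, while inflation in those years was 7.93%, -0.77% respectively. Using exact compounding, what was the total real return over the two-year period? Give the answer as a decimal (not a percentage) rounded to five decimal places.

0.07621

Compound the nominal returns: 1.0506 × 1.0971 = 1.152613.
Compound inflation: 1.0793 × 0.9923 = 1.070989.
Deflate: 1.152613 / 1.070989 = 1.076214.
Total real return = 1.076214 − 1 → 0.07621.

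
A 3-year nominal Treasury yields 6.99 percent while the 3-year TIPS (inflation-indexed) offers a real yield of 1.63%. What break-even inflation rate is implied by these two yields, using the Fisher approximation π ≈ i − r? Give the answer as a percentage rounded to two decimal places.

5.36%

π ≈ i − r = 6.99% − 1.63% → 5.36%.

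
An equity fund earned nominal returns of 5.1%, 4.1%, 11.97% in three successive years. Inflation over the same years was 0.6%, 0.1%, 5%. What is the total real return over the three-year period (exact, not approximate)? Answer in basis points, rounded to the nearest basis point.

Compound the nominal returns: 1.0510 × 1.0410 × 1.1197 = 1.225054.
Compound inflation: 1.0060 × 1.0010 × 1.0500 = 1.057356.
Deflate: 1.225054 / 1.057356 = 1.158601.
Total real return = 1.158601 − 1 → 1586 basis points.

1586 basis points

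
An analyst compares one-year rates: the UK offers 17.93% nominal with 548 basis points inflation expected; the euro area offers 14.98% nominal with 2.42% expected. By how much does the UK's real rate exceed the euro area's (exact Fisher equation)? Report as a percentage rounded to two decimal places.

-0.46%

The UK: (1 + 0.1793)/(1 + 0.0548) − 1 = 11.8032%
The euro area: (1 + 0.1498)/(1 + 0.0242) − 1 = 12.2632%
Differential = 11.8032% − 12.2632% = -0.4600% → -0.46%.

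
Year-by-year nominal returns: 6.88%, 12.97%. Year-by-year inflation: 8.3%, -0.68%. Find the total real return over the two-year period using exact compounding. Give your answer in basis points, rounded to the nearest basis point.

Compound the nominal returns: 1.0688 × 1.1297 = 1.207423.
Compound inflation: 1.0830 × 0.9932 = 1.075636.
Deflate: 1.207423 / 1.075636 = 1.122521.
Total real return = 1.122521 − 1 → 1225 basis points.

1225 basis points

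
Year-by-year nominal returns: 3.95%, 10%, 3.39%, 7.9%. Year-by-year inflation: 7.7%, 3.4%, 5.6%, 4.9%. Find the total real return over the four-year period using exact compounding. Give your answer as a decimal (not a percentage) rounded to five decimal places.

0.03405

Nominal growth factor = 1.0395 × 1.1000 × 1.0339 × 1.0790 = 1.275608
Price-level growth factor = 1.0770 × 1.0340 × 1.0560 × 1.0490 = 1.233604
Real growth factor = 1.275608 / 1.233604 = 1.034050
Total real return = 1.034050 − 1 → 0.03405.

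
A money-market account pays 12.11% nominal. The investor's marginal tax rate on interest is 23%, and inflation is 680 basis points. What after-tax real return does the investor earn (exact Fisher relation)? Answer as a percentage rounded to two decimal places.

After-tax nominal return = 12.11% × (1 − 0.23) = 9.3247%.
1 + r = 1.093247 / 1.06800 = 1.023640
After-tax real rate = 1.023640 − 1 → 2.36%.

2.36%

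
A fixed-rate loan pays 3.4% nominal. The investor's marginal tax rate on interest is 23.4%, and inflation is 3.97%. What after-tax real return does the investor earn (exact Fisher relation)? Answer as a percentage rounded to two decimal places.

After-tax nominal return = 3.4% × (1 − 0.234) = 2.6044%.
1 + r = 1.026044 / 1.03970 = 0.986865
After-tax real rate = 0.986865 − 1 → -1.31%.

-1.31%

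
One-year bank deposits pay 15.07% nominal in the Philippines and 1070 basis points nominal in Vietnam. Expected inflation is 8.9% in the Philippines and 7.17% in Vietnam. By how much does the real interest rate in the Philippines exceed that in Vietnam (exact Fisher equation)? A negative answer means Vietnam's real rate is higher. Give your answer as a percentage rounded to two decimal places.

The Philippines: (1 + 0.1507)/(1 + 0.0890) − 1 = 5.6657%
Vietnam: (1 + 0.1070)/(1 + 0.0717) − 1 = 3.2938%
Differential = 5.6657% − 3.2938% = 2.3719% → 2.37%.

2.37%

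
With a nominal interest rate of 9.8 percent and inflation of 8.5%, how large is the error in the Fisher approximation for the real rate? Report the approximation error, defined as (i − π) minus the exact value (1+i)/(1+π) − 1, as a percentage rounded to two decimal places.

Approximate: r ≈ 9.800% − 8.500% = 1.3000%
Exact: (1 + 0.0980)/(1 + 0.0850) − 1 = 1.1982%
Error = 1.3000% − 1.1982% = 0.1018% → 0.10%.

0.10%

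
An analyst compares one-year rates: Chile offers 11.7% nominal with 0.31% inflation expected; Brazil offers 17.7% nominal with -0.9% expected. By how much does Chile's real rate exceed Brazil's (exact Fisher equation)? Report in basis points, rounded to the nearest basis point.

Chile: (1 + 0.1170)/(1 + 0.0031) − 1 = 11.3548%
Brazil: (1 + 0.1770)/(1 − 0.0090) − 1 = 18.7689%
Differential = 11.3548% − 18.7689% = -7.4141% → -741 basis points.

-741 basis points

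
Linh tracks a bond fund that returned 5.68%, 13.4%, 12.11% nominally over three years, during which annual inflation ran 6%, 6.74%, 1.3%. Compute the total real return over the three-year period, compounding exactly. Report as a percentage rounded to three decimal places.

Nominal growth factor = 1.0568 × 1.1340 × 1.1211 = 1.343539
Price-level growth factor = 1.0600 × 1.0674 × 1.0130 = 1.146153
Real growth factor = 1.343539 / 1.146153 = 1.172216
Total real return = 1.172216 − 1 → 17.222%.

17.222%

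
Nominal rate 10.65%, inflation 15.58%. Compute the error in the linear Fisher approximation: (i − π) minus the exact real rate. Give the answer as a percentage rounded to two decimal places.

Approximate: r ≈ 10.650% − 15.580% = -4.9300%
Exact: (1 + 0.1065)/(1 + 0.1558) − 1 = -4.2654%
Error = -4.9300% − (-4.2654%) = -0.6646% → -0.66%.

-0.66%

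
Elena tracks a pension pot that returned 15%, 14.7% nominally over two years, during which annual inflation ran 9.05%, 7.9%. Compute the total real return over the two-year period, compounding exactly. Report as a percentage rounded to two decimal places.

12.10%

Compound the nominal returns: 1.1500 × 1.1470 = 1.319050.
Compound inflation: 1.0905 × 1.0790 = 1.176650.
Deflate: 1.319050 / 1.176650 = 1.121022.
Total real return = 1.121022 − 1 → 12.10%.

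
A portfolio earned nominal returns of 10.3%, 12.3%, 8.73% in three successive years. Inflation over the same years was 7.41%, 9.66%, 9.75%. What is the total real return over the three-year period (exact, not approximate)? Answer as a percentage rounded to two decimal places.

Compound the nominal returns: 1.1030 × 1.1230 × 1.0873 = 1.346805.
Compound inflation: 1.0741 × 1.0966 × 1.0975 = 1.292699.
Deflate: 1.346805 / 1.292699 = 1.041855.
Total real return = 1.041855 − 1 → 4.19%.

4.19%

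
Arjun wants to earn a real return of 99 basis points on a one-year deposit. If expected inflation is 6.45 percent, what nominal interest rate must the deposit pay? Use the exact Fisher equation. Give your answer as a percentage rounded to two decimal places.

7.50%

(1 + i) = (1 + r)(1 + π) = 1.00990 × 1.06450 = 1.07503855
i = 1.07503855 − 1, so the required nominal rate is 7.50%.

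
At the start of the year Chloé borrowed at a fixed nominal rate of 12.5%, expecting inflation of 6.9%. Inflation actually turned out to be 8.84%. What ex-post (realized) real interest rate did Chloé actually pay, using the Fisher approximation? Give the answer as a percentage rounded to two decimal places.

Ex-post: 12.5% − 8.84% = 3.660%
So the realized real rate is 3.66%.

3.66%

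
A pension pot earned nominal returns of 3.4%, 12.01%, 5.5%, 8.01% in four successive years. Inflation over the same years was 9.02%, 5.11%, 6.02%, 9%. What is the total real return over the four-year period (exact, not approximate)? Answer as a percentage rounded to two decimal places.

-0.34%

Nominal growth factor = 1.0340 × 1.1201 × 1.0550 × 1.0801 = 1.319756
Price-level growth factor = 1.0902 × 1.0511 × 1.0602 × 1.0900 = 1.324233
Real growth factor = 1.319756 / 1.324233 = 0.996619
Total real return = 0.996619 − 1 → -0.34%.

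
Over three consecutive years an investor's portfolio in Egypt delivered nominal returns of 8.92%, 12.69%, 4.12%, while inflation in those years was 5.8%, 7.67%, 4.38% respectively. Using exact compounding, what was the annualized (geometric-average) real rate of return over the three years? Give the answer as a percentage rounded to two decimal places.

2.43%

Nominal growth factor = 1.0892 × 1.1269 × 1.0412 = 1.27798916
Price-level growth factor = 1.0580 × 1.0767 × 1.0438 = 1.18904331
Real growth factor = 1.27798916 / 1.18904331 = 1.07480455
Annualized real rate = 1.07480455^(1/3) − 1 = 2.4338% → 2.43%.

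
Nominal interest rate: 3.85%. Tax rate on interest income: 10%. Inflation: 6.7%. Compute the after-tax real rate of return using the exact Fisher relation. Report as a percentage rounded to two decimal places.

-3.03%

After-tax nominal return = 3.85% × (1 − 0.1) = 3.4650%.
1 + r = 1.03465 / 1.06700 = 0.969681
After-tax real rate = 0.969681 − 1 → -3.03%.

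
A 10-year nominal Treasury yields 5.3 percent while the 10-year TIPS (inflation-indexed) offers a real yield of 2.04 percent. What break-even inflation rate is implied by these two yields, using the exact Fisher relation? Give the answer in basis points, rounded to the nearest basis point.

319 basis points

(1 + π) = (1 + i)/(1 + r) = 1.05300 / 1.02040 = 1.031948
Break-even inflation = 1.031948 − 1 → 319 basis points.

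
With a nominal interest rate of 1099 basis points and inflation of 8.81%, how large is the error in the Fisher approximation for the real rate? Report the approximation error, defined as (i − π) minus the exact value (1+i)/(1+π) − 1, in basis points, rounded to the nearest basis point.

18 basis points

Approximate: r ≈ 10.990% − 8.810% = 2.1800%
Exact: (1 + 0.1099)/(1 + 0.0881) − 1 = 2.0035%
Error = 2.1800% − 2.0035% = 0.1765% → 18 basis points.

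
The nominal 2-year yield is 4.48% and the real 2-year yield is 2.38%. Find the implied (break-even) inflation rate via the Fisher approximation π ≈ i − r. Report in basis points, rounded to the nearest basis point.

210 basis points

π ≈ i − r = 4.48% − 2.38% → 210 basis points.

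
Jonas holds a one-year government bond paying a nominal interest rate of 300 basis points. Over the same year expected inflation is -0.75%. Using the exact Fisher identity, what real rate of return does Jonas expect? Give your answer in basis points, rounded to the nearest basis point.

378 basis points

By the Fisher identity, 1 + r = (1 + i)/(1 + π).
1 + r = 1.03000 / 0.99250 = 1.037783
r = 1.037783 − 1 = 3.7783%, i.e. 378 basis points.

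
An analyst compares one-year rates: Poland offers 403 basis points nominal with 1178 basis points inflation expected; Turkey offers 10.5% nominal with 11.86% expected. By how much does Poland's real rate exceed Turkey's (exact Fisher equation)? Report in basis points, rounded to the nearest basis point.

-572 basis points

Poland: (1 + 0.0403)/(1 + 0.1178) − 1 = -6.9333%
Turkey: (1 + 0.1050)/(1 + 0.1186) − 1 = -1.2158%
Differential = -6.9333% − (-1.2158%) = -5.7175% → -572 basis points.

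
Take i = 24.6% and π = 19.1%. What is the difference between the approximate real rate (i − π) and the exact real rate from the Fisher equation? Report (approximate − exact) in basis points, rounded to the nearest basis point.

88 basis points

Approximate: r ≈ 24.600% − 19.100% = 5.5000%
Exact: (1 + 0.2460)/(1 + 0.1910) − 1 = 4.6180%
Error = 5.5000% − 4.6180% = 0.8820% → 88 basis points.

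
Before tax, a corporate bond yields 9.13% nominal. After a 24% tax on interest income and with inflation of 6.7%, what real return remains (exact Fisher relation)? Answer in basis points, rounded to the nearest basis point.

After-tax nominal return = 9.13% × (1 − 0.24) = 6.9388%.
1 + r = 1.069388 / 1.06700 = 1.002238
After-tax real rate = 1.002238 − 1 → 22 basis points.

22 basis points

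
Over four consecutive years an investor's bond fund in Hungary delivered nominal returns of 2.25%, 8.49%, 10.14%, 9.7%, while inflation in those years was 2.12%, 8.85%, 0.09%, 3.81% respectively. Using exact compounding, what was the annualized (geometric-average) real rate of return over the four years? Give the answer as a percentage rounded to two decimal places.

Compound the nominal returns: 1.0225 × 1.0849 × 1.1014 × 1.0970 = 1.34030836.
Compound inflation: 1.0212 × 1.0885 × 1.0009 × 1.0381 = 1.15496579.
Deflate: 1.34030836 / 1.15496579 = 1.16047451.
Annualized real rate = 1.16047451^(1/4) − 1 = 3.7908% → 3.79%.

3.79%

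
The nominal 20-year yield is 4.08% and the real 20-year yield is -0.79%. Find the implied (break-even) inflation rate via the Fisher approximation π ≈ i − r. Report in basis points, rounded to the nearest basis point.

487 basis points

π ≈ i − r = 4.08% − (-0.79%) → 487 basis points.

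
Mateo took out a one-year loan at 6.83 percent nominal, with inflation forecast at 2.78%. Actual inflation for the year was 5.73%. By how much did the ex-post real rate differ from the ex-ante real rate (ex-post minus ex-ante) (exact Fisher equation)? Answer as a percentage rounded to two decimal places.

-2.90%

Ex-ante: (1 + 0.0683)/(1 + 0.0278) − 1 = 3.9405%
Ex-post: (1 + 0.0683)/(1 + 0.0573) − 1 = 1.0404%
Difference (ex-post − ex-ante) = -2.9001% → -2.90%.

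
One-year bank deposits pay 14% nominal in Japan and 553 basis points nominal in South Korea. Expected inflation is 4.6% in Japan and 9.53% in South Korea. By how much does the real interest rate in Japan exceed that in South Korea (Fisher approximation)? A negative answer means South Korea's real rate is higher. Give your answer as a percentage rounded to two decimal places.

Japan: 14% − 4.6% = 9.400%
South Korea: 5.53% − 9.53% = -4.000%
Differential = 13.400% → 13.40%.

13.40%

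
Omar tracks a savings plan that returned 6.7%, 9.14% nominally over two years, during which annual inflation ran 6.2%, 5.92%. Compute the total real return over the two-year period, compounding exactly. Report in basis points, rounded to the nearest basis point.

353 basis points

Compound the nominal returns: 1.0670 × 1.0914 = 1.164524.
Compound inflation: 1.0620 × 1.0592 = 1.124870.
Deflate: 1.164524 / 1.124870 = 1.035252.
Total real return = 1.035252 − 1 → 353 basis points.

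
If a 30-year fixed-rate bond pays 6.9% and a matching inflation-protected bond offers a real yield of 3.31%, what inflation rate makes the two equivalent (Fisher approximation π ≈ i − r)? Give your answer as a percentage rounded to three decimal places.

π ≈ i − r = 6.9% − 3.31% → 3.590%.

3.590%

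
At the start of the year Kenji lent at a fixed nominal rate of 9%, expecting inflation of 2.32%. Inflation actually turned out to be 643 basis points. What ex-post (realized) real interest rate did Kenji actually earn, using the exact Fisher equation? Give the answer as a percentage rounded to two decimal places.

Ex-post: (1 + 0.0900)/(1 + 0.0643) − 1 = 2.4147%
So the realized real rate is 2.41%.

2.41%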